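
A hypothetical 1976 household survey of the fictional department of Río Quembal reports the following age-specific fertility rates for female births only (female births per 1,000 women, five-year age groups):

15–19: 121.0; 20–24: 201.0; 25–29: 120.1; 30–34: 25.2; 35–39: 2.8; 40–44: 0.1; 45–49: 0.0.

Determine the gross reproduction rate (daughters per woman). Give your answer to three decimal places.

2.351

Sum of female ASFRs = 121.0 + 201.0 + 120.1 + 25.2 + 2.8 + 0.1 + 0.0 = 470.2
GRR = 5 × 470.2 / 1000 = 2.351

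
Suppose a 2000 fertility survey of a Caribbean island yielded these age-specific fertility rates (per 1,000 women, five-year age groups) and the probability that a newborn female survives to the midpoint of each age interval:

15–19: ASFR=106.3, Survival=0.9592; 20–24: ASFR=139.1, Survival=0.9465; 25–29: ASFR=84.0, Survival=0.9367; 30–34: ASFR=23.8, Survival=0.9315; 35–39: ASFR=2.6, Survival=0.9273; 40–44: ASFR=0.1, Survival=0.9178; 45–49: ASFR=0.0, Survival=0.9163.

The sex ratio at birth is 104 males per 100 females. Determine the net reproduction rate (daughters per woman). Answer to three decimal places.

0.826

Proportion female at birth = 100 / (100 + 104) = 0.49020.
Each age group contributes 5 × ASFR × survival:
  15–19: 5 × 106.3/1000 × 0.9592 = 0.50981
  20–24: 5 × 139.1/1000 × 0.9465 = 0.65829
  25–29: 5 × 84.0/1000 × 0.9367 = 0.39341
  30–34: 5 × 23.8/1000 × 0.9315 = 0.11085
  35–39: 5 × 2.6/1000 × 0.9273 = 0.01205
  40–44: 5 × 0.1/1000 × 0.9178 = 0.00046
  45–49: 5 × 0.0/1000 × 0.9163 = 0.00000
Sum = 1.68487
NRR = 0.49020 × 1.68487 = 0.82592
With NRR below 1 the population is below replacement fertility.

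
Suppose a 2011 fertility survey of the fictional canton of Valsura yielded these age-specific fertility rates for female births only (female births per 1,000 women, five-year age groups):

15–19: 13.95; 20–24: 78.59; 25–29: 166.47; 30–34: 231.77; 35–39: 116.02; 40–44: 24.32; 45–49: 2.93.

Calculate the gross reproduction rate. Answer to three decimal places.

3.170

Sum of female ASFRs = 13.95 + 78.59 + 166.47 + 231.77 + 116.02 + 24.32 + 2.93 = 634.05
GRR = 5 × 634.05 / 1000 = 3.17025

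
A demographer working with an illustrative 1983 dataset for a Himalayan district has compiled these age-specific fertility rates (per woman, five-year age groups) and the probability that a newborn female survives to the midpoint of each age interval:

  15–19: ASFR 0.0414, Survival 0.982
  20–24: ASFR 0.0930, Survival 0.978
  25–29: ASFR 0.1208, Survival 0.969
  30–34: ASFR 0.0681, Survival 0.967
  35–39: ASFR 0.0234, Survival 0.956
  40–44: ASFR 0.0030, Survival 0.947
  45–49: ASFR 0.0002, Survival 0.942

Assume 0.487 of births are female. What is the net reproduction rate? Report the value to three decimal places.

0.828

Proportion female at birth = 0.487.
Survival-weighted fertility by age (5·fₓ·Sₓ):
  15–19: 5 × 0.0414 × 0.982 = 0.20327
  20–24: 5 × 0.0930 × 0.978 = 0.45477
  25–29: 5 × 0.1208 × 0.969 = 0.58528
  30–34: 5 × 0.0681 × 0.967 = 0.32926
  35–39: 5 × 0.0234 × 0.956 = 0.11185
  40–44: 5 × 0.0030 × 0.947 = 0.01421
  45–49: 5 × 0.0002 × 0.942 = 0.00094
Sum = 1.69958
NRR = 0.487 × 1.69958 = 0.82770
An NRR under 1 implies long-run decline under these rates.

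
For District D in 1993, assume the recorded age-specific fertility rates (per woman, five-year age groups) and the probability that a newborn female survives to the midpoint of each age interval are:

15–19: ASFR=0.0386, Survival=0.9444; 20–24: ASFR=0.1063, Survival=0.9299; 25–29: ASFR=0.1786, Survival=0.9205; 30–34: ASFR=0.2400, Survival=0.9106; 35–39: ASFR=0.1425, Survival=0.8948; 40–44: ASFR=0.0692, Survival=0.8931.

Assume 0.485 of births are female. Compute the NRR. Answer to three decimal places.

Proportion female at birth = 0.485.
Survival-weighted fertility by age (5·fₓ·Sₓ):
  15–19: 5 × 0.0386 × 0.9444 = 0.18227
  20–24: 5 × 0.1063 × 0.9299 = 0.49424
  25–29: 5 × 0.1786 × 0.9205 = 0.82201
  30–34: 5 × 0.2400 × 0.9106 = 1.09272
  35–39: 5 × 0.1425 × 0.8948 = 0.63755
  40–44: 5 × 0.0692 × 0.8931 = 0.30901
Sum = 3.53780
NRR = 0.485 × 3.53780 = 1.71583

1.716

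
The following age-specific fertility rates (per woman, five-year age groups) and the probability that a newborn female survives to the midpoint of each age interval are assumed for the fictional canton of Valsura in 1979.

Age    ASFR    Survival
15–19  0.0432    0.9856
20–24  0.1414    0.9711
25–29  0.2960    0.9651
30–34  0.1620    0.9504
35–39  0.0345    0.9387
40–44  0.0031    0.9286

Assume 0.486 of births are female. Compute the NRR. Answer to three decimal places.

Proportion female at birth = 0.486.
Survival-weighted fertility by age (5·fₓ·Sₓ):
  15–19: 5 × 0.0432 × 0.9856 = 0.21289
  20–24: 5 × 0.1414 × 0.9711 = 0.68657
  25–29: 5 × 0.2960 × 0.9651 = 1.42835
  30–34: 5 × 0.1620 × 0.9504 = 0.76982
  35–39: 5 × 0.0345 × 0.9387 = 0.16193
  40–44: 5 × 0.0031 × 0.9286 = 0.01439
Sum = 3.27395
NRR = 0.486 × 3.27395 = 1.59114

1.591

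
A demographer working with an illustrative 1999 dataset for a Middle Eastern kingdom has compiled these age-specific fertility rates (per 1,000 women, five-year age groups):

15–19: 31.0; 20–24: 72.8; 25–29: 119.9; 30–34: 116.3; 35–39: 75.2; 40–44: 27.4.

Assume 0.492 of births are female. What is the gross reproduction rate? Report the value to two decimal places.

Proportion female at birth = 0.492.
Sum of ASFRs = 31.0 + 72.8 + 119.9 + 116.3 + 75.2 + 27.4 = 442.6
TFR = 5 × 442.6 / 1000 = 2.213
GRR = 0.492 × 2.213 = 1.08880

1.09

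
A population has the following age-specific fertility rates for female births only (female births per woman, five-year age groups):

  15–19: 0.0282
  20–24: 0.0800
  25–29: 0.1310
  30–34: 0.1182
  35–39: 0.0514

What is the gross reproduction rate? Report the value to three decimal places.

2.044

Sum of female ASFRs = 0.0282 + 0.0800 + 0.1310 + 0.1182 + 0.0514 = 0.4088
GRR = 5 × 0.4088 = 2.044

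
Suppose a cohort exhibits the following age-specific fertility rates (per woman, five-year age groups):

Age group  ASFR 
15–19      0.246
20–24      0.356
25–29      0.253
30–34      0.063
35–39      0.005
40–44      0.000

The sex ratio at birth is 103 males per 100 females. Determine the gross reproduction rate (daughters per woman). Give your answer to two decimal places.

2.27

Proportion female at birth = 100 / (100 + 103) = 0.49261.
Sum of ASFRs = 0.246 + 0.356 + 0.253 + 0.063 + 0.005 + 0.000 = 0.923
TFR = 5 × 0.923 = 4.615
GRR = 0.49261 × 4.615 = 2.27340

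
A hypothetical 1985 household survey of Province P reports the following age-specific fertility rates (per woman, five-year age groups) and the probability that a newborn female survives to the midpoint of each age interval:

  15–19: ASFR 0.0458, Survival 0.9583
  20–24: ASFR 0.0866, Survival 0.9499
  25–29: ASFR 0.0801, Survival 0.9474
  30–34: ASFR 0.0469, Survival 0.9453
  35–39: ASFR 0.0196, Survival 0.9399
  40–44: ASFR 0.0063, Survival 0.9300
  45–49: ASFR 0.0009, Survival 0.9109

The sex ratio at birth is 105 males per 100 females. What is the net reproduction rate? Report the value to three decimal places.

Proportion female at birth = 100 / (100 + 105) = 0.48780.
Each age group contributes 5 × ASFR × survival:
  15–19: 5 × 0.0458 × 0.9583 = 0.21945
  20–24: 5 × 0.0866 × 0.9499 = 0.41131
  25–29: 5 × 0.0801 × 0.9474 = 0.37943
  30–34: 5 × 0.0469 × 0.9453 = 0.22167
  35–39: 5 × 0.0196 × 0.9399 = 0.09211
  40–44: 5 × 0.0063 × 0.9300 = 0.02930
  45–49: 5 × 0.0009 × 0.9109 = 0.00410
Sum = 1.35737
NRR = 0.48780 × 1.35737 = 0.66213

0.662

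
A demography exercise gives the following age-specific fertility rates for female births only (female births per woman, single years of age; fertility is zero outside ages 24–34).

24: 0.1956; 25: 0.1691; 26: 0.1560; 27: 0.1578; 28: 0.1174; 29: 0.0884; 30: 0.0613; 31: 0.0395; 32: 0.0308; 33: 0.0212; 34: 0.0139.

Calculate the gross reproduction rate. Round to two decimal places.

Sum of female ASFRs = 0.1956 + 0.1691 + 0.1560 + 0.1578 + 0.1174 + 0.0884 + 0.0613 + 0.0395 + 0.0308 + 0.0212 + 0.0139 = 1.0510
GRR = 1.051

1.05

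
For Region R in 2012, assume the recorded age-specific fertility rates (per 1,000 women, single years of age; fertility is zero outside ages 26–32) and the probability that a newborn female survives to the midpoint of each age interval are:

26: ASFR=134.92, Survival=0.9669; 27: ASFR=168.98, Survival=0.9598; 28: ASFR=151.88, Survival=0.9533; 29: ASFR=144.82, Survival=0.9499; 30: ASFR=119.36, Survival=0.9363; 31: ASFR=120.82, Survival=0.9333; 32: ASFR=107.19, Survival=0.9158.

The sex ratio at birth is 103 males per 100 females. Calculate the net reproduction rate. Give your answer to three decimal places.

0.442

Proportion female at birth = 100 / (100 + 103) = 0.49261.
Each age group contributes 1 × ASFR × survival:
  26: 1 × 134.92/1000 × 0.9669 = 0.13045
  27: 1 × 168.98/1000 × 0.9598 = 0.16219
  28: 1 × 151.88/1000 × 0.9533 = 0.14479
  29: 1 × 144.82/1000 × 0.9499 = 0.13756
  30: 1 × 119.36/1000 × 0.9363 = 0.11176
  31: 1 × 120.82/1000 × 0.9333 = 0.11276
  32: 1 × 107.19/1000 × 0.9158 = 0.09816
Sum = 0.89767
NRR = 0.49261 × 0.89767 = 0.44220
With NRR below 1 the population is below replacement fertility.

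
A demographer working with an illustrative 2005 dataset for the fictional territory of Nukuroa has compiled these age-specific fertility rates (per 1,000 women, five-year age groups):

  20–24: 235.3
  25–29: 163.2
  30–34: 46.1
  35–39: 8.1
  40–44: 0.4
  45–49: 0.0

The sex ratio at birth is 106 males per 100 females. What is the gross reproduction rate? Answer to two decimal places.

Proportion female at birth = 100 / (100 + 106) = 0.48544.
Sum of ASFRs = 235.3 + 163.2 + 46.1 + 8.1 + 0.4 + 0.0 = 453.1
TFR = 5 × 453.1 / 1000 = 2.2655
GRR = 0.48544 × 2.2655 = 1.09976

1.10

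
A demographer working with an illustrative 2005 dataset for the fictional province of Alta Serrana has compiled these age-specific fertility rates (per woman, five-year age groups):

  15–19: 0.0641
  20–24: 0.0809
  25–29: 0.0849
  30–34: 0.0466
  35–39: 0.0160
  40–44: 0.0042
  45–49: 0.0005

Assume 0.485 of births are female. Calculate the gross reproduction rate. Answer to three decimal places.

Proportion female at birth = 0.485.
Sum of ASFRs = 0.0641 + 0.0809 + 0.0849 + 0.0466 + 0.0160 + 0.0042 + 0.0005 = 0.2972
TFR = 5 × 0.2972 = 1.486
GRR = 0.485 × 1.486 = 0.72071

0.721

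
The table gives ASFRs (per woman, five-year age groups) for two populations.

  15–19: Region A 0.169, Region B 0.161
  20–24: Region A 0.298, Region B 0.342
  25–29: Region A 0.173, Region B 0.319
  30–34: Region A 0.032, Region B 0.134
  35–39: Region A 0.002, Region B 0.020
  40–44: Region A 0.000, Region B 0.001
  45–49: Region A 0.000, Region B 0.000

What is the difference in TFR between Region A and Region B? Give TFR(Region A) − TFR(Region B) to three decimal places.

Region A:
  Sum of ASFRs = 0.169 + 0.298 + 0.173 + 0.032 + 0.002 + 0.000 + 0.000 = 0.674
  TFR = 5 × 0.674 = 3.37
Region B:
  Sum of ASFRs = 0.161 + 0.342 + 0.319 + 0.134 + 0.020 + 0.001 + 0.000 = 0.977
  TFR = 5 × 0.977 = 4.885
Difference = 3.37 − 4.885 = -1.515

-1.515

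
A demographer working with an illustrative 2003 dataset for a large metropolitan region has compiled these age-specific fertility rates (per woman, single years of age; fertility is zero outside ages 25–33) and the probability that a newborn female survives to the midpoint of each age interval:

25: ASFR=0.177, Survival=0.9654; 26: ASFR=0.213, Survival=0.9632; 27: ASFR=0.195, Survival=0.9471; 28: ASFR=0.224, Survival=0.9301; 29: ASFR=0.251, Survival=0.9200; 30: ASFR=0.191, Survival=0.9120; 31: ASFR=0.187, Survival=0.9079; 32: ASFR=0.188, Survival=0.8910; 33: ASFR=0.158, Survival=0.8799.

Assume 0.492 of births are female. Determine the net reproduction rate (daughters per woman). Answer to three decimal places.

Proportion female at birth = 0.492.
Weighting each age-specific rate by interval width and survival:
  25: 1 × 0.177 × 0.9654 = 0.17088
  26: 1 × 0.213 × 0.9632 = 0.20516
  27: 1 × 0.195 × 0.9471 = 0.18468
  28: 1 × 0.224 × 0.9301 = 0.20834
  29: 1 × 0.251 × 0.9200 = 0.23092
  30: 1 × 0.191 × 0.9120 = 0.17419
  31: 1 × 0.187 × 0.9079 = 0.16978
  32: 1 × 0.188 × 0.8910 = 0.16751
  33: 1 × 0.158 × 0.8799 = 0.13902
Sum = 1.65048
NRR = 0.492 × 1.65048 = 0.81204
With NRR below 1 the population is below replacement fertility.

0.812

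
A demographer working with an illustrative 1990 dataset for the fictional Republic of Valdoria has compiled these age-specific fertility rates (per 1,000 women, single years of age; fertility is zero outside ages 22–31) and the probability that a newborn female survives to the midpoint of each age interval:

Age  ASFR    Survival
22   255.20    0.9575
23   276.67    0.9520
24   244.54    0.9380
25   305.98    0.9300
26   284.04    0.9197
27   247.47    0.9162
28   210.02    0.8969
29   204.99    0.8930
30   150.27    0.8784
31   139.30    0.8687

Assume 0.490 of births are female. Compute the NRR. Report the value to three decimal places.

1.046

Proportion female at birth = 0.490.
Survival-weighted fertility by age (1·fₓ·Sₓ):
  22: 1 × 255.20/1000 × 0.9575 = 0.24435
  23: 1 × 276.67/1000 × 0.9520 = 0.26339
  24: 1 × 244.54/1000 × 0.9380 = 0.22938
  25: 1 × 305.98/1000 × 0.9300 = 0.28456
  26: 1 × 284.04/1000 × 0.9197 = 0.26123
  27: 1 × 247.47/1000 × 0.9162 = 0.22673
  28: 1 × 210.02/1000 × 0.8969 = 0.18837
  29: 1 × 204.99/1000 × 0.8930 = 0.18306
  30: 1 × 150.27/1000 × 0.8784 = 0.13200
  31: 1 × 139.30/1000 × 0.8687 = 0.12101
Sum = 2.13408
NRR = 0.490 × 2.13408 = 1.04570
With NRR above 1 the population is above replacement fertility.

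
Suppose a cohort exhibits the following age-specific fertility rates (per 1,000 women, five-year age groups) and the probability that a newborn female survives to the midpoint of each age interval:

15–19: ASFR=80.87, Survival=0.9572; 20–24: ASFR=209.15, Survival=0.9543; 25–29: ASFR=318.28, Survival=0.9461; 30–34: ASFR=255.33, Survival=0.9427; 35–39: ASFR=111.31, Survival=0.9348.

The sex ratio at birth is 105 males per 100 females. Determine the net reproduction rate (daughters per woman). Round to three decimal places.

Proportion female at birth = 100 / (100 + 105) = 0.48780.
Survival-weighted fertility by age (5·fₓ·Sₓ):
  15–19: 5 × 80.87/1000 × 0.9572 = 0.38704
  20–24: 5 × 209.15/1000 × 0.9543 = 0.99796
  25–29: 5 × 318.28/1000 × 0.9461 = 1.50562
  30–34: 5 × 255.33/1000 × 0.9427 = 1.20350
  35–39: 5 × 111.31/1000 × 0.9348 = 0.52026
Sum = 4.61438
NRR = 0.48780 × 4.61438 = 2.25089
NRR > 1, so each generation more than replaces itself.

2.251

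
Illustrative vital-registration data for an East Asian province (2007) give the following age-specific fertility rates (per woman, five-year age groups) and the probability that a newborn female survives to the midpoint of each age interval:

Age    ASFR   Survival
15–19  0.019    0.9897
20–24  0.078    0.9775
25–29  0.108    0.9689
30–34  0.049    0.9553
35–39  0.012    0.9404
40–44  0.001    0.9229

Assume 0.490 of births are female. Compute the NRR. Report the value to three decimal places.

Proportion female at birth = 0.490.
Survival-weighted fertility by age (5·fₓ·Sₓ):
  15–19: 5 × 0.019 × 0.9897 = 0.09402
  20–24: 5 × 0.078 × 0.9775 = 0.38123
  25–29: 5 × 0.108 × 0.9689 = 0.52321
  30–34: 5 × 0.049 × 0.9553 = 0.23405
  35–39: 5 × 0.012 × 0.9404 = 0.05642
  40–44: 5 × 0.001 × 0.9229 = 0.00461
Sum = 1.29354
NRR = 0.490 × 1.29354 = 0.63383
With NRR below 1 the population is below replacement fertility.

0.634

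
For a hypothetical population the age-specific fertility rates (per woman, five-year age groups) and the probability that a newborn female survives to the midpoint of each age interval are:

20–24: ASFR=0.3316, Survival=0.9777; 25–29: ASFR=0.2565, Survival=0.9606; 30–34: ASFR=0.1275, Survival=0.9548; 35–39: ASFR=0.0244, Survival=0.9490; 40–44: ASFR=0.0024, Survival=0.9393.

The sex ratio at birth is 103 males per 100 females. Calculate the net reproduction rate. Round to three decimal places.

1.768

Proportion female at birth = 100 / (100 + 103) = 0.49261.
Per-age-group product (5 × ASFR × survival probability):
  20–24: 5 × 0.3316 × 0.9777 = 1.62103
  25–29: 5 × 0.2565 × 0.9606 = 1.23197
  30–34: 5 × 0.1275 × 0.9548 = 0.60869
  35–39: 5 × 0.0244 × 0.9490 = 0.11578
  40–44: 5 × 0.0024 × 0.9393 = 0.01127
Sum = 3.58874
NRR = 0.49261 × 3.58874 = 1.76785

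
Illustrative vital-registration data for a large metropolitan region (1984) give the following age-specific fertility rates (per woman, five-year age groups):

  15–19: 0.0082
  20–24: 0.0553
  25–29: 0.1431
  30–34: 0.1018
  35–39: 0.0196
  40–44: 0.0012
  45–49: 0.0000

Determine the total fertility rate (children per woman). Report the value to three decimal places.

Sum of ASFRs = 0.0082 + 0.0553 + 0.1431 + 0.1018 + 0.0196 + 0.0012 + 0.0000 = 0.3292
TFR = 5 × 0.3292 = 1.646

1.646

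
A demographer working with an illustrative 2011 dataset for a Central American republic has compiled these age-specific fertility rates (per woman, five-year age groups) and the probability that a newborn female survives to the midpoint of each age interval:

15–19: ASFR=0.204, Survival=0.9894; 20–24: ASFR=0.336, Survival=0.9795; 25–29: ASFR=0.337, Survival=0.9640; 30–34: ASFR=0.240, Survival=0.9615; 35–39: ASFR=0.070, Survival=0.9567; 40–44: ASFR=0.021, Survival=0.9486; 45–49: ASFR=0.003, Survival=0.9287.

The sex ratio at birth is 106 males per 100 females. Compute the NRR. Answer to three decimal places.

2.855

Proportion female at birth = 100 / (100 + 106) = 0.48544.
Weighting each age-specific rate by interval width and survival:
  15–19: 5 × 0.204 × 0.9894 = 1.00919
  20–24: 5 × 0.336 × 0.9795 = 1.64556
  25–29: 5 × 0.337 × 0.9640 = 1.62434
  30–34: 5 × 0.240 × 0.9615 = 1.15380
  35–39: 5 × 0.070 × 0.9567 = 0.33485
  40–44: 5 × 0.021 × 0.9486 = 0.09960
  45–49: 5 × 0.003 × 0.9287 = 0.01393
Sum = 5.88127
NRR = 0.48544 × 5.88127 = 2.85500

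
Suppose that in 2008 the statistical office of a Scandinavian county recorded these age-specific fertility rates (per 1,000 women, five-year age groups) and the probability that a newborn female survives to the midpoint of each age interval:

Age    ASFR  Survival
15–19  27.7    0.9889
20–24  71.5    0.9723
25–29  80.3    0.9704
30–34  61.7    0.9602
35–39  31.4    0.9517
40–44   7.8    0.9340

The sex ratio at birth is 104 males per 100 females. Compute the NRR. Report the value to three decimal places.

Proportion female at birth = 100 / (100 + 104) = 0.49020.
Survival-weighted fertility by age (5·fₓ·Sₓ):
  15–19: 5 × 27.7/1000 × 0.9889 = 0.13696
  20–24: 5 × 71.5/1000 × 0.9723 = 0.34760
  25–29: 5 × 80.3/1000 × 0.9704 = 0.38962
  30–34: 5 × 61.7/1000 × 0.9602 = 0.29622
  35–39: 5 × 31.4/1000 × 0.9517 = 0.14942
  40–44: 5 × 7.8/1000 × 0.9340 = 0.03643
Sum = 1.35625
NRR = 0.49020 × 1.35625 = 0.66483
With NRR below 1 the population is below replacement fertility.

0.665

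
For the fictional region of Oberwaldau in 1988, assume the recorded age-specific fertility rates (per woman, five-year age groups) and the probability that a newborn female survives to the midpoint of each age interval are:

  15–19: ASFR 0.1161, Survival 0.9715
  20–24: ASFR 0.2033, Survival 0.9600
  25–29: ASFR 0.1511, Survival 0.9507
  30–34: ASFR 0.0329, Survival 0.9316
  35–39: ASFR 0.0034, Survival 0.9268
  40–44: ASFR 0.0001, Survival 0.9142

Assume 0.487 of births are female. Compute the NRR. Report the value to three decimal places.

1.182

Proportion female at birth = 0.487.
Survival-weighted fertility by age (5·fₓ·Sₓ):
  15–19: 5 × 0.1161 × 0.9715 = 0.56396
  20–24: 5 × 0.2033 × 0.9600 = 0.97584
  25–29: 5 × 0.1511 × 0.9507 = 0.71825
  30–34: 5 × 0.0329 × 0.9316 = 0.15325
  35–39: 5 × 0.0034 × 0.9268 = 0.01576
  40–44: 5 × 0.0001 × 0.9142 = 0.00046
Sum = 2.42752
NRR = 0.487 × 2.42752 = 1.18220
With NRR above 1 the population is above replacement fertility.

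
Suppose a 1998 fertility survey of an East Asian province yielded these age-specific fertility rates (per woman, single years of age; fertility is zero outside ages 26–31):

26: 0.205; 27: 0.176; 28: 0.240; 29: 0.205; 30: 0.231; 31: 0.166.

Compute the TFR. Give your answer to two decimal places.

Sum of ASFRs = 0.205 + 0.176 + 0.240 + 0.205 + 0.231 + 0.166 = 1.223
TFR = 1.223

1.22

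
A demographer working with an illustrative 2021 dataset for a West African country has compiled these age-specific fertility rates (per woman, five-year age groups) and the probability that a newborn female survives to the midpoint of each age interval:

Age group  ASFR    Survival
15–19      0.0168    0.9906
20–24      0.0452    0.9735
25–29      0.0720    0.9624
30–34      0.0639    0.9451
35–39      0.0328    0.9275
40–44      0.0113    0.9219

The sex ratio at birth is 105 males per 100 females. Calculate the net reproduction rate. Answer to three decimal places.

Proportion female at birth = 100 / (100 + 105) = 0.48780.
Per-age-group product (5 × ASFR × survival probability):
  15–19: 5 × 0.0168 × 0.9906 = 0.08321
  20–24: 5 × 0.0452 × 0.9735 = 0.22001
  25–29: 5 × 0.0720 × 0.9624 = 0.34646
  30–34: 5 × 0.0639 × 0.9451 = 0.30196
  35–39: 5 × 0.0328 × 0.9275 = 0.15211
  40–44: 5 × 0.0113 × 0.9219 = 0.05209
Sum = 1.15584
NRR = 0.48780 × 1.15584 = 0.56382

0.564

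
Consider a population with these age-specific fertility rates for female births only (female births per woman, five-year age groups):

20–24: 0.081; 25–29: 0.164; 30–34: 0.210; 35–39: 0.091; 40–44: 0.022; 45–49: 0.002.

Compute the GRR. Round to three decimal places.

2.850

Sum of female ASFRs = 0.081 + 0.164 + 0.210 + 0.091 + 0.022 + 0.002 = 0.570
GRR = 5 × 0.570 = 2.85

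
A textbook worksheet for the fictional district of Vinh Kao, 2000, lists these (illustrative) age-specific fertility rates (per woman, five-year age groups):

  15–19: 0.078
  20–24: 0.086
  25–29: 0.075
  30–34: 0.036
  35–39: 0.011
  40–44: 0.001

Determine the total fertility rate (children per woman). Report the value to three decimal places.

Sum of ASFRs = 0.078 + 0.086 + 0.075 + 0.036 + 0.011 + 0.001 = 0.287
TFR = 5 × 0.287 = 1.435

1.435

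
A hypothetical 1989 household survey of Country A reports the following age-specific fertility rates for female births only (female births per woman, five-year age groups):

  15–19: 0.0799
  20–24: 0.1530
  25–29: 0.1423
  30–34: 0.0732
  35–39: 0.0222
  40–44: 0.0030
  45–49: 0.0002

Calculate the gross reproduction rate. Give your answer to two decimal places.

2.37

Sum of female ASFRs = 0.0799 + 0.1530 + 0.1423 + 0.0732 + 0.0222 + 0.0030 + 0.0002 = 0.4738
GRR = 5 × 0.4738 = 2.369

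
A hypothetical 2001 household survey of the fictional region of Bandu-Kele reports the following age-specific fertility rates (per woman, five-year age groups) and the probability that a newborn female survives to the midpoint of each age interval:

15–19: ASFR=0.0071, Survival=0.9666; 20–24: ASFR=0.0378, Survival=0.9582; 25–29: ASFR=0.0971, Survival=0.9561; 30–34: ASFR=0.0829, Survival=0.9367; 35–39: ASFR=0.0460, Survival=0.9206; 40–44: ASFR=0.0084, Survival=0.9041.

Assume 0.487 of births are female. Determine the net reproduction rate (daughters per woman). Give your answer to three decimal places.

0.642

Proportion female at birth = 0.487.
Weighting each age-specific rate by interval width and survival:
  15–19: 5 × 0.0071 × 0.9666 = 0.03431
  20–24: 5 × 0.0378 × 0.9582 = 0.18110
  25–29: 5 × 0.0971 × 0.9561 = 0.46419
  30–34: 5 × 0.0829 × 0.9367 = 0.38826
  35–39: 5 × 0.0460 × 0.9206 = 0.21174
  40–44: 5 × 0.0084 × 0.9041 = 0.03797
Sum = 1.31757
NRR = 0.487 × 1.31757 = 0.64166
With NRR below 1 the population is below replacement fertility.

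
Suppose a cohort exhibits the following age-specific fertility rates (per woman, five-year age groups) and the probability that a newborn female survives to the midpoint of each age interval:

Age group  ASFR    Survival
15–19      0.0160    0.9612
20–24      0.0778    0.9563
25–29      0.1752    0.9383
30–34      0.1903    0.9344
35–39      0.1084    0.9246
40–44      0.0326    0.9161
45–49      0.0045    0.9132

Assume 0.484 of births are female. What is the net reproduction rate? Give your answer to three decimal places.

Proportion female at birth = 0.484.
Survival-weighted fertility by age (5·fₓ·Sₓ):
  15–19: 5 × 0.0160 × 0.9612 = 0.07690
  20–24: 5 × 0.0778 × 0.9563 = 0.37200
  25–29: 5 × 0.1752 × 0.9383 = 0.82195
  30–34: 5 × 0.1903 × 0.9344 = 0.88908
  35–39: 5 × 0.1084 × 0.9246 = 0.50113
  40–44: 5 × 0.0326 × 0.9161 = 0.14932
  45–49: 5 × 0.0045 × 0.9132 = 0.02055
Sum = 2.83093
NRR = 0.484 × 2.83093 = 1.37017

1.370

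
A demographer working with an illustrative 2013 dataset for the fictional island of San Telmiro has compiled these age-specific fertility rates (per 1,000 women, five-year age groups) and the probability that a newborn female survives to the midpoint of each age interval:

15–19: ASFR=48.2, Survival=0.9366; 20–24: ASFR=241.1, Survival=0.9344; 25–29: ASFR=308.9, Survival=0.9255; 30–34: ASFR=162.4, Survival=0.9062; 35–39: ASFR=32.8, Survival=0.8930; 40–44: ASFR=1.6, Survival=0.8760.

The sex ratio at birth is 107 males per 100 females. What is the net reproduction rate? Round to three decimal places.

Proportion female at birth = 100 / (100 + 107) = 0.48309.
Survival-weighted fertility by age (5·fₓ·Sₓ):
  15–19: 5 × 48.2/1000 × 0.9366 = 0.22572
  20–24: 5 × 241.1/1000 × 0.9344 = 1.12642
  25–29: 5 × 308.9/1000 × 0.9255 = 1.42943
  30–34: 5 × 162.4/1000 × 0.9062 = 0.73583
  35–39: 5 × 32.8/1000 × 0.8930 = 0.14645
  40–44: 5 × 1.6/1000 × 0.8760 = 0.00701
Sum = 3.67086
NRR = 0.48309 × 3.67086 = 1.77336

1.773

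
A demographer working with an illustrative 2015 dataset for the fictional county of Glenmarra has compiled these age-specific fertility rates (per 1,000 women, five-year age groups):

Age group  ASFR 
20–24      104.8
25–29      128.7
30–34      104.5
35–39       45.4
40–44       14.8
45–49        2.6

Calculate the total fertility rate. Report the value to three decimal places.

2.004

Sum of ASFRs = 104.8 + 128.7 + 104.5 + 45.4 + 14.8 + 2.6 = 400.8
TFR = 5 × 400.8 / 1000 = 2.004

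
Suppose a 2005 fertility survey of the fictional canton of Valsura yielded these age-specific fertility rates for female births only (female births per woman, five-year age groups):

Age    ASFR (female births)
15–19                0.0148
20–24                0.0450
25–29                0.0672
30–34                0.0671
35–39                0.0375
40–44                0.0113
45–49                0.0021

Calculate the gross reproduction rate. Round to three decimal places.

1.225

Sum of female ASFRs = 0.0148 + 0.0450 + 0.0672 + 0.0671 + 0.0375 + 0.0113 + 0.0021 = 0.2450
GRR = 5 × 0.2450 = 1.225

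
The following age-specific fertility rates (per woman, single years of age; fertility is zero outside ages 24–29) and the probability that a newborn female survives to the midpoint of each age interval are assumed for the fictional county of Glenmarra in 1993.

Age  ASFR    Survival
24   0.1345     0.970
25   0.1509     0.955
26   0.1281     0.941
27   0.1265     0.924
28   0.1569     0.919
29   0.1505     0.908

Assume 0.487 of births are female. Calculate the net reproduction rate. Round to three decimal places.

0.386

Proportion female at birth = 0.487.
Each age group contributes 1 × ASFR × survival:
  24: 1 × 0.1345 × 0.970 = 0.13047
  25: 1 × 0.1509 × 0.955 = 0.14411
  26: 1 × 0.1281 × 0.941 = 0.12054
  27: 1 × 0.1265 × 0.924 = 0.11689
  28: 1 × 0.1569 × 0.919 = 0.14419
  29: 1 × 0.1505 × 0.908 = 0.13665
Sum = 0.79285
NRR = 0.487 × 0.79285 = 0.38612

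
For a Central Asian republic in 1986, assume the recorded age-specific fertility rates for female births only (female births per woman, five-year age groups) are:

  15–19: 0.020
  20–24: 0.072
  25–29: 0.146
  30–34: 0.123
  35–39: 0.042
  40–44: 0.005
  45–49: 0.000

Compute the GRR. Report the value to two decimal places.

2.04

Sum of female ASFRs = 0.020 + 0.072 + 0.146 + 0.123 + 0.042 + 0.005 + 0.000 = 0.408
GRR = 5 × 0.408 = 2.04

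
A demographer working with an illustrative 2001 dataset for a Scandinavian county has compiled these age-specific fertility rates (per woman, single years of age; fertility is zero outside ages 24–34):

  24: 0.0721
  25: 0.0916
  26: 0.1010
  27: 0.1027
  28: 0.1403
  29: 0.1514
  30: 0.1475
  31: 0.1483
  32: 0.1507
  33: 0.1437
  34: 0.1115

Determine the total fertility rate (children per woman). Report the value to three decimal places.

Sum of ASFRs = 0.0721 + 0.0916 + 0.1010 + 0.1027 + 0.1403 + 0.1514 + 0.1475 + 0.1483 + 0.1507 + 0.1437 + 0.1115 = 1.3608
TFR = 1.3608

1.361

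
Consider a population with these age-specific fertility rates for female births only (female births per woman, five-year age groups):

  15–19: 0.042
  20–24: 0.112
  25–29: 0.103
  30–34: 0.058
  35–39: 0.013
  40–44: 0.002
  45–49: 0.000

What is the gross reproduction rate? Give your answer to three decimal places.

1.650

Sum of female ASFRs = 0.042 + 0.112 + 0.103 + 0.058 + 0.013 + 0.002 + 0.000 = 0.330
GRR = 5 × 0.330 = 1.65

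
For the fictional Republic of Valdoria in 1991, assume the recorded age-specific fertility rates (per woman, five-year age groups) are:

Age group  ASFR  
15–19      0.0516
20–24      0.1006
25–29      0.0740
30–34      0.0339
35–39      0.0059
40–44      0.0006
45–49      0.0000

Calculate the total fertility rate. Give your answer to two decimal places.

Sum of ASFRs = 0.0516 + 0.1006 + 0.0740 + 0.0339 + 0.0059 + 0.0006 + 0.0000 = 0.2666
TFR = 5 × 0.2666 = 1.333

1.33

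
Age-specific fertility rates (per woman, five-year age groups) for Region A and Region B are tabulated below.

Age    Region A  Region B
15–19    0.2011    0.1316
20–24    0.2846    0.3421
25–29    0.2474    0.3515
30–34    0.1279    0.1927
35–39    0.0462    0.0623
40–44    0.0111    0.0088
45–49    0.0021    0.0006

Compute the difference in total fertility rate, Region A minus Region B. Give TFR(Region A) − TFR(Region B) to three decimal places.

-0.846

Region A:
  Sum of ASFRs = 0.2011 + 0.2846 + 0.2474 + 0.1279 + 0.0462 + 0.0111 + 0.0021 = 0.9204
  TFR = 5 × 0.9204 = 4.602
Region B:
  Sum of ASFRs = 0.1316 + 0.3421 + 0.3515 + 0.1927 + 0.0623 + 0.0088 + 0.0006 = 1.0896
  TFR = 5 × 1.0896 = 5.448
Difference = 4.602 − 5.448 = -0.846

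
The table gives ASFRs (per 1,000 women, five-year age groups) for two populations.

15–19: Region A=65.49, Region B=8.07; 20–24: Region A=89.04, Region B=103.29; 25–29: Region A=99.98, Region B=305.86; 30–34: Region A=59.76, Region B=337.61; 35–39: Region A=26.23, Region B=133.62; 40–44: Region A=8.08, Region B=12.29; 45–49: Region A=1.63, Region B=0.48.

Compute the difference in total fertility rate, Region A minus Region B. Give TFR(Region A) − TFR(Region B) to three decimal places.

Region A:
  Sum of ASFRs = 65.49 + 89.04 + 99.98 + 59.76 + 26.23 + 8.08 + 1.63 = 350.21
  TFR = 5 × 350.21 / 1000 = 1.75105
Region B:
  Sum of ASFRs = 8.07 + 103.29 + 305.86 + 337.61 + 133.62 + 12.29 + 0.48 = 901.22
  TFR = 5 × 901.22 / 1000 = 4.5061
Difference = 1.75105 − 4.5061 = -2.75505

-2.755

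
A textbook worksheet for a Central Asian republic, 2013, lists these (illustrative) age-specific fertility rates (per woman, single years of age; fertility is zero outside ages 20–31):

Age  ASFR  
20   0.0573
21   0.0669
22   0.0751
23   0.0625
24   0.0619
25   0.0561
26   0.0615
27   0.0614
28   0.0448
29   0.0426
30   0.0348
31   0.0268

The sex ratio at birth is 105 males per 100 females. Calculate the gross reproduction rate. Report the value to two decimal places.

0.32

Proportion female at birth = 100 / (100 + 105) = 0.48780.
Sum of ASFRs = 0.0573 + 0.0669 + 0.0751 + 0.0625 + 0.0619 + 0.0561 + 0.0615 + 0.0614 + 0.0448 + 0.0426 + 0.0348 + 0.0268 = 0.6517
TFR = 0.6517
GRR = 0.48780 × 0.6517 = 0.31790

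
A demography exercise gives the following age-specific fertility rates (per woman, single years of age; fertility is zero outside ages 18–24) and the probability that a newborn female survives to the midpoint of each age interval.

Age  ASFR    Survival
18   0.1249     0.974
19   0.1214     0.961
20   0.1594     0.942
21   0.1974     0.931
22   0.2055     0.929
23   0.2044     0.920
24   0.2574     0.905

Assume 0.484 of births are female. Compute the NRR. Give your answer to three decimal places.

0.573

Proportion female at birth = 0.484.
Survival-weighted fertility by age (1·fₓ·Sₓ):
  18: 1 × 0.1249 × 0.974 = 0.12165
  19: 1 × 0.1214 × 0.961 = 0.11667
  20: 1 × 0.1594 × 0.942 = 0.15015
  21: 1 × 0.1974 × 0.931 = 0.18378
  22: 1 × 0.2055 × 0.929 = 0.19091
  23: 1 × 0.2044 × 0.920 = 0.18805
  24: 1 × 0.2574 × 0.905 = 0.23295
Sum = 1.18416
NRR = 0.484 × 1.18416 = 0.57313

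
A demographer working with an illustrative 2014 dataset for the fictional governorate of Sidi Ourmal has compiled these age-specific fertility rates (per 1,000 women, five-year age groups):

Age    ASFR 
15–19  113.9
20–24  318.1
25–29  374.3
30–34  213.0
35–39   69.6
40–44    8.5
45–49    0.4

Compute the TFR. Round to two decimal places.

Sum of ASFRs = 113.9 + 318.1 + 374.3 + 213.0 + 69.6 + 8.5 + 0.4 = 1097.8
TFR = 5 × 1097.8 / 1000 = 5.489

5.49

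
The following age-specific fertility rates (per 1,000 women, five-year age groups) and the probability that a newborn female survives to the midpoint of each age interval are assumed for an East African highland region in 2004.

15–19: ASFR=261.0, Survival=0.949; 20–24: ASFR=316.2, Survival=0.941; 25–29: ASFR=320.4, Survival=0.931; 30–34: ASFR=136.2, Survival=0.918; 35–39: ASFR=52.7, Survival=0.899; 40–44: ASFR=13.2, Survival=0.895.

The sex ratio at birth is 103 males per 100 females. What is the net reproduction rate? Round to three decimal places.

2.531

Proportion female at birth = 100 / (100 + 103) = 0.49261.
Weighting each age-specific rate by interval width and survival:
  15–19: 5 × 261.0/1000 × 0.949 = 1.23845
  20–24: 5 × 316.2/1000 × 0.941 = 1.48772
  25–29: 5 × 320.4/1000 × 0.931 = 1.49146
  30–34: 5 × 136.2/1000 × 0.918 = 0.62516
  35–39: 5 × 52.7/1000 × 0.899 = 0.23689
  40–44: 5 × 13.2/1000 × 0.895 = 0.05907
Sum = 5.13875
NRR = 0.49261 × 5.13875 = 2.53140
With NRR above 1 the population is above replacement fertility.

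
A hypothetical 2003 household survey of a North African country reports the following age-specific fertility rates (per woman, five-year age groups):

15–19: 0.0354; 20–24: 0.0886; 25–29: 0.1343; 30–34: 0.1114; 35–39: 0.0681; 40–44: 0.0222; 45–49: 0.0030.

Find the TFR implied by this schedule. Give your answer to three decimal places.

2.315

Sum of ASFRs = 0.0354 + 0.0886 + 0.1343 + 0.1114 + 0.0681 + 0.0222 + 0.0030 = 0.4630
TFR = 5 × 0.4630 = 2.315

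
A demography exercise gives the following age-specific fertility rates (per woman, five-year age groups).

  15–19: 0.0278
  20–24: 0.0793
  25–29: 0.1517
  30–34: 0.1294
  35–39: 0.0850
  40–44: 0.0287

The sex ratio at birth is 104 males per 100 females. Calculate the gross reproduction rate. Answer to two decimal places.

Proportion female at birth = 100 / (100 + 104) = 0.49020.
Sum of ASFRs = 0.0278 + 0.0793 + 0.1517 + 0.1294 + 0.0850 + 0.0287 = 0.5019
TFR = 5 × 0.5019 = 2.5095
GRR = 0.49020 × 2.5095 = 1.23016

1.23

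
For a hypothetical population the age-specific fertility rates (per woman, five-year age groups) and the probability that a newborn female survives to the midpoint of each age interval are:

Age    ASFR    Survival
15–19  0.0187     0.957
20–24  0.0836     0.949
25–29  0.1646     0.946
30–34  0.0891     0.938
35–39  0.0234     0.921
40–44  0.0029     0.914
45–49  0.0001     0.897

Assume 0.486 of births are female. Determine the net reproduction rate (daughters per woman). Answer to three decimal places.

0.877

Proportion female at birth = 0.486.
Weighting each age-specific rate by interval width and survival:
  15–19: 5 × 0.0187 × 0.957 = 0.08948
  20–24: 5 × 0.0836 × 0.949 = 0.39668
  25–29: 5 × 0.1646 × 0.946 = 0.77856
  30–34: 5 × 0.0891 × 0.938 = 0.41788
  35–39: 5 × 0.0234 × 0.921 = 0.10776
  40–44: 5 × 0.0029 × 0.914 = 0.01325
  45–49: 5 × 0.0001 × 0.897 = 0.00045
Sum = 1.80406
NRR = 0.486 × 1.80406 = 0.87677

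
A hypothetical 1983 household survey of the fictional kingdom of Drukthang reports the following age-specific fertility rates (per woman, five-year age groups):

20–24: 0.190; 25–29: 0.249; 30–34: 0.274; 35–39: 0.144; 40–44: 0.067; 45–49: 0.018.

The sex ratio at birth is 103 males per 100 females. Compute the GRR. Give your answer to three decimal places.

2.320

Proportion female at birth = 100 / (100 + 103) = 0.49261.
Sum of ASFRs = 0.190 + 0.249 + 0.274 + 0.144 + 0.067 + 0.018 = 0.942
TFR = 5 × 0.942 = 4.71
GRR = 0.49261 × 4.71 = 2.32019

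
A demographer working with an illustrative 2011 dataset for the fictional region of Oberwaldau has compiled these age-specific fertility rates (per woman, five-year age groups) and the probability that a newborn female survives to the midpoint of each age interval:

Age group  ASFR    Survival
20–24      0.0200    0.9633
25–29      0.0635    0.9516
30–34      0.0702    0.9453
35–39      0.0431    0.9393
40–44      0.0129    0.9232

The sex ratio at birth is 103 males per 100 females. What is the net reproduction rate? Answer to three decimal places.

Proportion female at birth = 100 / (100 + 103) = 0.49261.
Weighting each age-specific rate by interval width and survival:
  20–24: 5 × 0.0200 × 0.9633 = 0.09633
  25–29: 5 × 0.0635 × 0.9516 = 0.30213
  30–34: 5 × 0.0702 × 0.9453 = 0.33180
  35–39: 5 × 0.0431 × 0.9393 = 0.20242
  40–44: 5 × 0.0129 × 0.9232 = 0.05955
Sum = 0.99223
NRR = 0.49261 × 0.99223 = 0.48878

0.489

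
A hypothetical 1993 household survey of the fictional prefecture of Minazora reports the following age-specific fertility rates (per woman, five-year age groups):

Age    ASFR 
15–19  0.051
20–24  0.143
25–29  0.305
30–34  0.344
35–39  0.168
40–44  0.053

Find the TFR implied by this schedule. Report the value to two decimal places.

Sum of ASFRs = 0.051 + 0.143 + 0.305 + 0.344 + 0.168 + 0.053 = 1.064
TFR = 5 × 1.064 = 5.32

5.32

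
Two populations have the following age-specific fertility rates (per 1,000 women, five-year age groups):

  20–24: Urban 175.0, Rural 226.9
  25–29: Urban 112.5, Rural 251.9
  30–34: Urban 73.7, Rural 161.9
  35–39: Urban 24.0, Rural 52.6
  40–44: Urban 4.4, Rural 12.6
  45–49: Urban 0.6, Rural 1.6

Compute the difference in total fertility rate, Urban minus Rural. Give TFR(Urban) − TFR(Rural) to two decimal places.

Urban:
  Sum of ASFRs = 175.0 + 112.5 + 73.7 + 24.0 + 4.4 + 0.6 = 390.2
  TFR = 5 × 390.2 / 1000 = 1.951
Rural:
  Sum of ASFRs = 226.9 + 251.9 + 161.9 + 52.6 + 12.6 + 1.6 = 707.5
  TFR = 5 × 707.5 / 1000 = 3.5375
Difference = 1.951 − 3.5375 = -1.5865

-1.59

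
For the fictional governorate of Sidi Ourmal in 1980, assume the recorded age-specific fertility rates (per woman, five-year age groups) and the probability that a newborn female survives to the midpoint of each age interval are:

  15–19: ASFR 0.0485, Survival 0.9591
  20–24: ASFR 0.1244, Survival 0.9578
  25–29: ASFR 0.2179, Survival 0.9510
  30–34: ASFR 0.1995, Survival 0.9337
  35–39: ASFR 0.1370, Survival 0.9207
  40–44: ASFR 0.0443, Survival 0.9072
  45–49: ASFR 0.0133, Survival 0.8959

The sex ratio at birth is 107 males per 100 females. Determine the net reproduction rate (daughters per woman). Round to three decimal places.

1.781

Proportion female at birth = 100 / (100 + 107) = 0.48309.
Each age group contributes 5 × ASFR × survival:
  15–19: 5 × 0.0485 × 0.9591 = 0.23258
  20–24: 5 × 0.1244 × 0.9578 = 0.59575
  25–29: 5 × 0.2179 × 0.9510 = 1.03611
  30–34: 5 × 0.1995 × 0.9337 = 0.93137
  35–39: 5 × 0.1370 × 0.9207 = 0.63068
  40–44: 5 × 0.0443 × 0.9072 = 0.20094
  45–49: 5 × 0.0133 × 0.8959 = 0.05958
Sum = 3.68701
NRR = 0.48309 × 3.68701 = 1.78116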